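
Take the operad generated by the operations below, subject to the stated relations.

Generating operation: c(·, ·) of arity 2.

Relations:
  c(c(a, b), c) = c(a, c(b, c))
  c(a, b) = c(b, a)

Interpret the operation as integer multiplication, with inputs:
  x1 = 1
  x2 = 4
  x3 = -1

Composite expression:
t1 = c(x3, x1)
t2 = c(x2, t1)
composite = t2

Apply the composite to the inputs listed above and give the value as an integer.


-4

c(x3, x1) = -1
c(x2, c(x3, x1)) = -4


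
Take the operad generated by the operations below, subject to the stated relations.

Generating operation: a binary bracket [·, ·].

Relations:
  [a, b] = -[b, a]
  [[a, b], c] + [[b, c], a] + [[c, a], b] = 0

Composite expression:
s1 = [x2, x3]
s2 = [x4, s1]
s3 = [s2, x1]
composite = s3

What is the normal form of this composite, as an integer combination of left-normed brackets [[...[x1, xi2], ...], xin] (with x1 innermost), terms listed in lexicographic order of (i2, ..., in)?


[[[x1, x2], x3], x4] - [[[x1, x3], x2], x4] - [[[x1, x4], x2], x3] + [[[x1, x4], x3], x2]

Antisymmetry and Jacobi reduce to x1-anchored left-normed brackets.
Composite bracket: [[x4, [x2, x3]], x1]
Each bracket splits as ab - ba, giving 8 signed words (2^3 = 8).
Keep just the words that open with x1:
  word x1x2x3x4 has sign +1, contributing +[[[x1, x2], x3], x4]
  word x1x3x2x4 has sign -1, contributing -[[[x1, x3], x2], x4]
  word x1x4x2x3 has sign -1, contributing -[[[x1, x4], x2], x3]
  word x1x4x3x2 has sign +1, contributing +[[[x1, x4], x3], x2]


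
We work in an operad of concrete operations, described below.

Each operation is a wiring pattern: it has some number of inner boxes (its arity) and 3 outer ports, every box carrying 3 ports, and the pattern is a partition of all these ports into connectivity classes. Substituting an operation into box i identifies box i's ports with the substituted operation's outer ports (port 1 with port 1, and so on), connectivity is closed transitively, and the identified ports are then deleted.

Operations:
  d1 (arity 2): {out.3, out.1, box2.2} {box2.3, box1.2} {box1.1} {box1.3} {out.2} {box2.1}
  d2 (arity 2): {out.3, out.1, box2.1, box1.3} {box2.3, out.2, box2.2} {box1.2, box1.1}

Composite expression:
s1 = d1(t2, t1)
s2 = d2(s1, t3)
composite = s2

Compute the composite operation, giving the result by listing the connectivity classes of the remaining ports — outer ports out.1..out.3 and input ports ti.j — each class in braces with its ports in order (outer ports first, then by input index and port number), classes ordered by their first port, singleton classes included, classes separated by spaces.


After gluing at d2, chains via deleted ports link the t-ports.
the subtree at d1 composes to {out.1, out.3, t1.2} {out.2} {t1.1} {t1.3, t2.2} {t2.1} {t2.3} on (t2, t1); out.j = own outer ports
the subtree at d2 composes to {out.1, out.3, t1.2, t3.1} {out.2, t3.2, t3.3} {t1.1} {t1.3, t2.2} {t2.1} {t2.3} on (t2, t1, t3); out.j = own outer ports

{out.1, out.3, t1.2, t3.1} {out.2, t3.2, t3.3} {t1.1} {t1.3, t2.2} {t2.1} {t2.3}


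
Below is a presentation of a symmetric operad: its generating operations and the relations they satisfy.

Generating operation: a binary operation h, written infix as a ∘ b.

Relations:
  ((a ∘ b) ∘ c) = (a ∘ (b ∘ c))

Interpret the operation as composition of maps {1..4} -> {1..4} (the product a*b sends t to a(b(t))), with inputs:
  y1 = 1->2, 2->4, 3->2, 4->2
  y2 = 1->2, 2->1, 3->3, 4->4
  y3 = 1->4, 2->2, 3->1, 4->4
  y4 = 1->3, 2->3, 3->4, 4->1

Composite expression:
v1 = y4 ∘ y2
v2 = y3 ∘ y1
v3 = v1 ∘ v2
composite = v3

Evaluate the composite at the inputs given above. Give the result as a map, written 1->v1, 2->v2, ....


(y4 ∘ y2) = 1->3, 2->3, 3->4, 4->1
(y3 ∘ y1) = 1->2, 2->4, 3->2, 4->2
((y4 ∘ y2) ∘ (y3 ∘ y1)) = 1->3, 2->1, 3->3, 4->3

1->3, 2->1, 3->3, 4->3


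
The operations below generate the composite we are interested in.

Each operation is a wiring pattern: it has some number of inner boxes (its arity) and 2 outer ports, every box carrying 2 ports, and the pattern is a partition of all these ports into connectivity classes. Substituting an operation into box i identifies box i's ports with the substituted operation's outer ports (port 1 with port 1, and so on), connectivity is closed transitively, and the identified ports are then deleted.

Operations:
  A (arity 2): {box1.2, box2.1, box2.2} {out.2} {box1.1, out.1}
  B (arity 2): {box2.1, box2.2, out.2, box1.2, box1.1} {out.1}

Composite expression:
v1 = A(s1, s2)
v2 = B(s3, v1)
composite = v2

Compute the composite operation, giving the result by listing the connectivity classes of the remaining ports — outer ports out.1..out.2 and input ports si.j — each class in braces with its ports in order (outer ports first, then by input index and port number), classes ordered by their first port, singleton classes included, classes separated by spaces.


Reachability decides: close wires over B-identified ports.
stage A: inputs (s1, s2), connectivity {out.1, s1.1} {out.2} {s1.2, s2.1, s2.2}, out.j its boundary
stage B: inputs (s3, s1, s2), connectivity {out.1} {out.2, s1.1, s3.1, s3.2} {s1.2, s2.1, s2.2}, out.j its boundary

{out.1} {out.2, s1.1, s3.1, s3.2} {s1.2, s2.1, s2.2}


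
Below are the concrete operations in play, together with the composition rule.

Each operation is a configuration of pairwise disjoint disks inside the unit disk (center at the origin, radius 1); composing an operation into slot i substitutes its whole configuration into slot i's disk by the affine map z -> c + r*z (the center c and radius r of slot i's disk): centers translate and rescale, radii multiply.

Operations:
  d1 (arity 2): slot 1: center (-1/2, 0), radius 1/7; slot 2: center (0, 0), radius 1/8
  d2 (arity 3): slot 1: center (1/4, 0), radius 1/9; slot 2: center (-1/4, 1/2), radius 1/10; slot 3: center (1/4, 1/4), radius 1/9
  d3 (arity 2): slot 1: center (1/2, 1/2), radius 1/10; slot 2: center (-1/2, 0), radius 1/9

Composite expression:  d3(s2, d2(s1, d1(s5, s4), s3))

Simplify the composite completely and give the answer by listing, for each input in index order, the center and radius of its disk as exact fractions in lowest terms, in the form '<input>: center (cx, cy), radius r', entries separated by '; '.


Affine substitution under d3: radii multiply and s-centers shift.
for s2, the 1-step affine chain lands on center (1/2, 1/2), radius 1/10
for s1, the 2-step affine chain lands on center (-17/36, 0), radius 1/81
for s5, the 3-step affine chain lands on center (-8/15, 1/18), radius 1/630
for s4, the 3-step affine chain lands on center (-19/36, 1/18), radius 1/720
for s3, the 2-step affine chain lands on center (-17/36, 1/36), radius 1/81

s1: center (-17/36, 0), radius 1/81; s2: center (1/2, 1/2), radius 1/10; s3: center (-17/36, 1/36), radius 1/81; s4: center (-19/36, 1/18), radius 1/720; s5: center (-8/15, 1/18), radius 1/630


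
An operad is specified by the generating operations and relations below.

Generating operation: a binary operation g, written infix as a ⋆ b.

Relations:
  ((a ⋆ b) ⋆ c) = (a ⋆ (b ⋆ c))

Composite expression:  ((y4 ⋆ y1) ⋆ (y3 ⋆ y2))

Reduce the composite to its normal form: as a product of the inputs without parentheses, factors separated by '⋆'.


y4 ⋆ y1 ⋆ y3 ⋆ y2

All parenthesizations of g agree; list the y-inputs left to right.
(y4 ⋆ y1) linearizes to y4 ⋆ y1
(y3 ⋆ y2) linearizes to y3 ⋆ y2
((y4 ⋆ y1) ⋆ (y3 ⋆ y2)) linearizes to y4 ⋆ y1 ⋆ y3 ⋆ y2


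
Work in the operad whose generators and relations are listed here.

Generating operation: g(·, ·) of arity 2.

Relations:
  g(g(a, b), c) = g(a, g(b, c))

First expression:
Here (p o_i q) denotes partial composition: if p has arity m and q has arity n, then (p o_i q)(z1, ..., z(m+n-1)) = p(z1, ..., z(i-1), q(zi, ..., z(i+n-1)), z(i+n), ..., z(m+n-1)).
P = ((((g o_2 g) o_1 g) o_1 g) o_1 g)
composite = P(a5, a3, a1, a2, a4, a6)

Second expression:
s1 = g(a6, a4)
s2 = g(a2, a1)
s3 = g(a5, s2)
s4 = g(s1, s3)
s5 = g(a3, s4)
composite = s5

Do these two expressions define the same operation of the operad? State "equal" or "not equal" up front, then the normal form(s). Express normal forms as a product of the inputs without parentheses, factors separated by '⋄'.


not equal — first a5 ⋄ a3 ⋄ a1 ⋄ a2 ⋄ a4 ⋄ a6, second a3 ⋄ a6 ⋄ a4 ⋄ a5 ⋄ a2 ⋄ a1


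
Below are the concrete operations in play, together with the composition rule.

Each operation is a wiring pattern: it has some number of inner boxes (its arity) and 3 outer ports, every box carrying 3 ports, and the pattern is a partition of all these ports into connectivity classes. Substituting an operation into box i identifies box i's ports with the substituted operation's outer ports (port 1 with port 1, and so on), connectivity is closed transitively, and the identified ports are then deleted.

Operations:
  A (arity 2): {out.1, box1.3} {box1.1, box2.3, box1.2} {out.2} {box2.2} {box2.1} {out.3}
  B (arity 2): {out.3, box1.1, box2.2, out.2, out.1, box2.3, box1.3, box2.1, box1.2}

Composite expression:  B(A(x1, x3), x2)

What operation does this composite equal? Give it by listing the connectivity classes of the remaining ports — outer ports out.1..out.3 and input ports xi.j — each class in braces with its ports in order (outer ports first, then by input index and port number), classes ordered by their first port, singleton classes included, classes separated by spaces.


{out.1, out.2, out.3, x1.3, x2.1, x2.2, x2.3} {x1.1, x1.2, x3.3} {x3.1} {x3.2}

Reachability decides: close wires over B-identified ports.
composing A on (x1, x3), with out.j its own outer ports: {out.1, x1.3} {out.2} {out.3} {x1.1, x1.2, x3.3} {x3.1} {x3.2}
composing B on (x1, x3, x2), with out.j its own outer ports: {out.1, out.2, out.3, x1.3, x2.1, x2.2, x2.3} {x1.1, x1.2, x3.3} {x3.1} {x3.2}


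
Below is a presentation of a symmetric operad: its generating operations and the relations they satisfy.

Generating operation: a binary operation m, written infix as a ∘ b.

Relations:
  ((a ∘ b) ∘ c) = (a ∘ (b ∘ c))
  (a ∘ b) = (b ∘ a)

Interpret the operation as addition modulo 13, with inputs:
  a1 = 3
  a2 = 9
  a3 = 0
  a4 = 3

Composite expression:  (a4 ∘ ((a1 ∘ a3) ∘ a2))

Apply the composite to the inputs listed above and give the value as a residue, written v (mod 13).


(a1 ∘ a3) = 3
((a1 ∘ a3) ∘ a2) = 12
(a4 ∘ ((a1 ∘ a3) ∘ a2)) = 2

2 (mod 13)


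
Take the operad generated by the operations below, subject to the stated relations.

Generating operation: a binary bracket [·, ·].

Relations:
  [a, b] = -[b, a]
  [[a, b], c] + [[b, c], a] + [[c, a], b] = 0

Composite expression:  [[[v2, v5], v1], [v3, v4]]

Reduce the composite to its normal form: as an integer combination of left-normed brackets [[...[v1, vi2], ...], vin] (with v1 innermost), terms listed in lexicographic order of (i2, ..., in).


-[[[[v1, v2], v5], v3], v4] + [[[[v1, v2], v5], v4], v3] + [[[[v1, v5], v2], v3], v4] - [[[[v1, v5], v2], v4], v3]

Antisymmetry and Jacobi reduce to v1-anchored left-normed brackets.
Composite bracket: [[[v2, v5], v1], [v3, v4]]
Applying ab - ba throughout gives 16 signed words (2^4 = 16).
Coefficients come from the v1-initial words:
  word v1v2v5v3v4 has sign -1, contributing -[[[[v1, v2], v5], v3], v4]
  word v1v2v5v4v3 has sign +1, contributing +[[[[v1, v2], v5], v4], v3]
  word v1v5v2v3v4 has sign +1, contributing +[[[[v1, v5], v2], v3], v4]
  word v1v5v2v4v3 has sign -1, contributing -[[[[v1, v5], v2], v4], v3]


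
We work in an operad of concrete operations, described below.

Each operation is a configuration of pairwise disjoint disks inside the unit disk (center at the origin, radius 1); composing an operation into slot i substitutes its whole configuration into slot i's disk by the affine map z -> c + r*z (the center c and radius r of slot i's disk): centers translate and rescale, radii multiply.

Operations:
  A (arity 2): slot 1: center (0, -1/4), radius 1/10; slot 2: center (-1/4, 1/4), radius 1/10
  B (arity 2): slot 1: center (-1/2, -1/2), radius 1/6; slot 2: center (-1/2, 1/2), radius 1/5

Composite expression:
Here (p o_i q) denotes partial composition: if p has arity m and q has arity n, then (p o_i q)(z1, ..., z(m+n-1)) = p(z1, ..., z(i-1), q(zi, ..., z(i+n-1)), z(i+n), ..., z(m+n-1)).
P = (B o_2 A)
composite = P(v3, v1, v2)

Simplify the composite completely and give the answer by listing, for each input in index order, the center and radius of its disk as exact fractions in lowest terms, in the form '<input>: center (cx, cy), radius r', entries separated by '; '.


v1: center (-1/2, 9/20), radius 1/50; v2: center (-11/20, 11/20), radius 1/50; v3: center (-1/2, -1/2), radius 1/6

Nesting under B composes maps z -> c + r*z down each v-path.
input v3: composing its 1 substitution step yields center (-1/2, -1/2), radius 1/6
input v1: composing its 2 substitution steps yields center (-1/2, 9/20), radius 1/50
input v2: composing its 2 substitution steps yields center (-11/20, 11/20), radius 1/50


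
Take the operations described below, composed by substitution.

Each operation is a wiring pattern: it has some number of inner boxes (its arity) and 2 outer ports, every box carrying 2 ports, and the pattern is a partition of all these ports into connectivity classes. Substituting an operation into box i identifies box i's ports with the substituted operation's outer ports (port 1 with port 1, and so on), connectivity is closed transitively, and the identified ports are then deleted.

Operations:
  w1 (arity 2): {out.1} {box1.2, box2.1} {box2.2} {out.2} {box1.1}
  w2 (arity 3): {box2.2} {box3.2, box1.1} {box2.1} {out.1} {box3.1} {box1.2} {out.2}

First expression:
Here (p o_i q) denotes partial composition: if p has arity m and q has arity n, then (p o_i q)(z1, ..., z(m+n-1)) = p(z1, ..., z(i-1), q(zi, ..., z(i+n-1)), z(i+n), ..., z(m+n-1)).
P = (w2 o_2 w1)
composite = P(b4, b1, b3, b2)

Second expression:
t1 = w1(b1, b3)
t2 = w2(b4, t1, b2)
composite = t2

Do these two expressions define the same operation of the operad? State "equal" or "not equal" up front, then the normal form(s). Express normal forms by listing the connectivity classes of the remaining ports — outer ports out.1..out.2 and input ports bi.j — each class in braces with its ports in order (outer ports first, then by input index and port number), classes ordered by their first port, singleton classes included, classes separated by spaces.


equal: each reduces to {out.1} {out.2} {b1.1} {b1.2, b3.1} {b2.1} {b2.2, b4.1} {b3.2} {b4.2}

The first composite normalizes to {out.1} {out.2} {b1.1} {b1.2, b3.1} {b2.1} {b2.2, b4.1} {b3.2} {b4.2}
The second composite normalizes to {out.1} {out.2} {b1.1} {b1.2, b3.1} {b2.1} {b2.2, b4.1} {b3.2} {b4.2}
Identical normal forms: equal.


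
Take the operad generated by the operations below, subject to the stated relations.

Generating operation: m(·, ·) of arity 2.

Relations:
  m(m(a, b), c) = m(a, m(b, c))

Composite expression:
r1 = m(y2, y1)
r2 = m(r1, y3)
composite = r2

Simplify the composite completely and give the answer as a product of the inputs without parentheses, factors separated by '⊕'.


y2 ⊕ y1 ⊕ y3

Under associativity of m, the answer is the y's in reading order.
m(y2, y1) reduces to y2 ⊕ y1
m(m(y2, y1), y3) reduces to y2 ⊕ y1 ⊕ y3


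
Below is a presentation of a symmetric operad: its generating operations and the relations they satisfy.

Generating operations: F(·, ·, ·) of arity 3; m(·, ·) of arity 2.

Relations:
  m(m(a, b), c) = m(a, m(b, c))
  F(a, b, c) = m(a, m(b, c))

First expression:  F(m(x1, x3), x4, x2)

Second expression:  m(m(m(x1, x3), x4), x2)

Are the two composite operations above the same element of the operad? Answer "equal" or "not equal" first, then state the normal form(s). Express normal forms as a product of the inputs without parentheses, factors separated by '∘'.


equal — both sides give x1 ∘ x3 ∘ x4 ∘ x2

In normal form, the first expression is x1 ∘ x3 ∘ x4 ∘ x2
In normal form, the second expression is x1 ∘ x3 ∘ x4 ∘ x2
One common form — equal.


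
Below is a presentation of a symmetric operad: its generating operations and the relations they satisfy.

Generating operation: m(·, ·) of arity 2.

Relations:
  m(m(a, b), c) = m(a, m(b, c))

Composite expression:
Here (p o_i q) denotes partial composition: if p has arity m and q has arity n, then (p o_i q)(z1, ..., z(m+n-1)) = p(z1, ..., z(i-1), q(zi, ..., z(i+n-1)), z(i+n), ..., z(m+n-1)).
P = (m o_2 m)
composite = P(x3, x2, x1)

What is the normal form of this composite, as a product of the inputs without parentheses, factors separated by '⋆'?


x3 ⋆ x2 ⋆ x1

Key point: m is associative — brackets drop, the x-order remains.
m(x2, x1) unparenthesizes to x2 ⋆ x1
m(x3, m(x2, x1)) unparenthesizes to x3 ⋆ x2 ⋆ x1


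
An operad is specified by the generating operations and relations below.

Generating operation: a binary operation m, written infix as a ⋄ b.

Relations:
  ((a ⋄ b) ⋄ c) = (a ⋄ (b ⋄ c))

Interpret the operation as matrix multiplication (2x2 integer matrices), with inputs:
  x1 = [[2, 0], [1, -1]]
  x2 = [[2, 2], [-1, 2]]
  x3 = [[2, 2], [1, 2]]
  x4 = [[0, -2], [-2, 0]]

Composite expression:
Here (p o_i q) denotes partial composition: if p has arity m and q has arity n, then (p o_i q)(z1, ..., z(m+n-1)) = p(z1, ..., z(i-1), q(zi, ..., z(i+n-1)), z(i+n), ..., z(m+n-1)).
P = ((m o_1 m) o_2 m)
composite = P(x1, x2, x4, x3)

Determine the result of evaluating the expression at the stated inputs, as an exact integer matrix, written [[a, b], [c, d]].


[[-24, -32], [-6, -12]]

(x2 ⋄ x4) = [[-4, -4], [-4, 2]]
(x1 ⋄ (x2 ⋄ x4)) = [[-8, -8], [0, -6]]
((x1 ⋄ (x2 ⋄ x4)) ⋄ x3) = [[-24, -32], [-6, -12]]


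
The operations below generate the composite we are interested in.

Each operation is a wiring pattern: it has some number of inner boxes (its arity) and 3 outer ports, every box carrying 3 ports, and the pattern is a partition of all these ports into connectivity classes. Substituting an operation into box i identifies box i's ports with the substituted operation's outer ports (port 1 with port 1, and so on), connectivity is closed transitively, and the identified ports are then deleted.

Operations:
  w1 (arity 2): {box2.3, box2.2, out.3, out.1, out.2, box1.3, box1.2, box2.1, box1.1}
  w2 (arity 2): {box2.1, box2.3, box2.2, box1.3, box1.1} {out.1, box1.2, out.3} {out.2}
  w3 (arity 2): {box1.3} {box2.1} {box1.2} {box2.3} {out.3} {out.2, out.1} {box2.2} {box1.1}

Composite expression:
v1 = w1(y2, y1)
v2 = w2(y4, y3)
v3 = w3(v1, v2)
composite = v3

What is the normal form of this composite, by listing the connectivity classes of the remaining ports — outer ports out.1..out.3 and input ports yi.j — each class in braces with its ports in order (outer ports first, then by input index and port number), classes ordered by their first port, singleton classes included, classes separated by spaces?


Two ports join when wires chain via w3-identified ports.
w1 over (y2, y1) gives {out.1, out.2, out.3, y1.1, y1.2, y1.3, y2.1, y2.2, y2.3}, out.j being that stage's outer ports
w2 over (y4, y3) gives {out.1, out.3, y4.2} {out.2} {y3.1, y3.2, y3.3, y4.1, y4.3}, out.j being that stage's outer ports
w3 over (y2, y1, y4, y3) gives {out.1, out.2} {out.3} {y1.1, y1.2, y1.3, y2.1, y2.2, y2.3} {y3.1, y3.2, y3.3, y4.1, y4.3} {y4.2}, out.j being that stage's outer ports

{out.1, out.2} {out.3} {y1.1, y1.2, y1.3, y2.1, y2.2, y2.3} {y3.1, y3.2, y3.3, y4.1, y4.3} {y4.2}


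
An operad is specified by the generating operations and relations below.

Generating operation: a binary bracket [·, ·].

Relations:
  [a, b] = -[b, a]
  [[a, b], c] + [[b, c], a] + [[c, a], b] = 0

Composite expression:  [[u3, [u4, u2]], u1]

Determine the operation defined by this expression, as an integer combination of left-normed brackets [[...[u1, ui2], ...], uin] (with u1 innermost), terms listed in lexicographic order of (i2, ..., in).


-[[[u1, u2], u4], u3] + [[[u1, u3], u2], u4] - [[[u1, u3], u4], u2] + [[[u1, u4], u2], u3]

Expand each bracket as ab - ba; the u1-initial words give the coefficients.
Composite bracket: [[u3, [u4, u2]], u1]
Each bracket splits as ab - ba, giving 8 signed words (2^3 = 8).
Keep just the words that open with u1:
  u1u2u4u3 (sign -1) contributes -[[[u1, u2], u4], u3]
  u1u3u2u4 (sign +1) contributes +[[[u1, u3], u2], u4]
  u1u3u4u2 (sign -1) contributes -[[[u1, u3], u4], u2]
  u1u4u2u3 (sign +1) contributes +[[[u1, u4], u2], u3]


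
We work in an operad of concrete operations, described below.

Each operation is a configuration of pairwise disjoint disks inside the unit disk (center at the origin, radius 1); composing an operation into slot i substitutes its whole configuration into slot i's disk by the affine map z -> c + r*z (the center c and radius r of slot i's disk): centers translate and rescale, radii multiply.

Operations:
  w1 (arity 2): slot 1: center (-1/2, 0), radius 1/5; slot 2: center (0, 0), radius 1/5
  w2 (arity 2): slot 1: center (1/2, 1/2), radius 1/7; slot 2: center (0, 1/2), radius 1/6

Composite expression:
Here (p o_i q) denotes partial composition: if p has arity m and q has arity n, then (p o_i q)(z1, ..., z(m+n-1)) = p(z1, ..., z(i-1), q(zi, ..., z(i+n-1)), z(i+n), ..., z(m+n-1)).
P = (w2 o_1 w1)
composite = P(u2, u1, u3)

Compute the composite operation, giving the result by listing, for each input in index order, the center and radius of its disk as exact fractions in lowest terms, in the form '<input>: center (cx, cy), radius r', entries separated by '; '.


u1: center (1/2, 1/2), radius 1/35; u2: center (3/7, 1/2), radius 1/35; u3: center (0, 1/2), radius 1/6

Follow each u-input down from w2: c' goes to c + r*c', radius to r*r'.
u2: after 2 affine steps, its disk has center (3/7, 1/2), radius 1/35
u1: after 2 affine steps, its disk has center (1/2, 1/2), radius 1/35
u3: after 1 affine step, its disk has center (0, 1/2), radius 1/6


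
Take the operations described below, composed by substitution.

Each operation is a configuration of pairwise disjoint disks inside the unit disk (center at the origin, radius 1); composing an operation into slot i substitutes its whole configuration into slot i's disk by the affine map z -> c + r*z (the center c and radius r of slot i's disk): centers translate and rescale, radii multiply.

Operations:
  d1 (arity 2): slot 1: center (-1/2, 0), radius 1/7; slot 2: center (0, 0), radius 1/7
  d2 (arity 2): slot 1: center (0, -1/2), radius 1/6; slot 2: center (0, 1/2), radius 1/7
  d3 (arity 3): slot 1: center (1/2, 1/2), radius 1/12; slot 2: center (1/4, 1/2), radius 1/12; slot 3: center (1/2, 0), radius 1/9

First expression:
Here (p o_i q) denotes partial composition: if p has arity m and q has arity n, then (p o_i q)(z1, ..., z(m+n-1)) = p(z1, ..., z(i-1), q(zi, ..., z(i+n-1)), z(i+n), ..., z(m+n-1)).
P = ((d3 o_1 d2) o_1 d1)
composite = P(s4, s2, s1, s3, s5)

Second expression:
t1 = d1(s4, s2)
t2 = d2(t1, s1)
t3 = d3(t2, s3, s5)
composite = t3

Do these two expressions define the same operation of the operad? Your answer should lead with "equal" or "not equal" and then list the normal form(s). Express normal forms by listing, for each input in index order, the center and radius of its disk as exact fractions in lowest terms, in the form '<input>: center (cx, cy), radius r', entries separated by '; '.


equal: each reduces to s1: center (1/2, 13/24), radius 1/84; s2: center (1/2, 11/24), radius 1/504; s3: center (1/4, 1/2), radius 1/12; s4: center (71/144, 11/24), radius 1/504; s5: center (1/2, 0), radius 1/9

In normal form, the first expression is s1: center (1/2, 13/24), radius 1/84; s2: center (1/2, 11/24), radius 1/504; s3: center (1/4, 1/2), radius 1/12; s4: center (71/144, 11/24), radius 1/504; s5: center (1/2, 0), radius 1/9
In normal form, the second expression is s1: center (1/2, 13/24), radius 1/84; s2: center (1/2, 11/24), radius 1/504; s3: center (1/4, 1/2), radius 1/12; s4: center (71/144, 11/24), radius 1/504; s5: center (1/2, 0), radius 1/9
Identical normal forms: equal.


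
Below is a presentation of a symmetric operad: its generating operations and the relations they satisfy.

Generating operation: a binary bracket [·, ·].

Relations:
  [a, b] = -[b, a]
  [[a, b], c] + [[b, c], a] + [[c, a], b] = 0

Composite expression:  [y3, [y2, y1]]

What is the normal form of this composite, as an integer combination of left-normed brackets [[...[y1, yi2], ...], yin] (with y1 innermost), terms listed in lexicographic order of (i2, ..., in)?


[[y1, y2], y3]

Antisymmetry and Jacobi reduce to y1-anchored left-normed brackets.
Composite bracket: [y3, [y2, y1]]
Under [a, b] = ab - ba we get 4 signed associative words (2^2 = 4).
Keep just the words that open with y1:
  y1y2y3 appears with sign +1, giving the term +[[y1, y2], y3]


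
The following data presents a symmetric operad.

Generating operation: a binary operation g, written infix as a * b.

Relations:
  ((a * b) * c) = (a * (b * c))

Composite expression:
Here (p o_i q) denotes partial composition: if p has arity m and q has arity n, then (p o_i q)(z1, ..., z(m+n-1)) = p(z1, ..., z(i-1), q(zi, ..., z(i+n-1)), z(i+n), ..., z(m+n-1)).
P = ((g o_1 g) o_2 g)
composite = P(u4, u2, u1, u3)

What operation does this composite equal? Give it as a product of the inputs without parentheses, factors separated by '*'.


u4 * u2 * u1 * u3

Key point: g is associative — brackets drop, the u-order remains.
(u2 * u1) spells out as u2 * u1
(u4 * (u2 * u1)) spells out as u4 * u2 * u1
((u4 * (u2 * u1)) * u3) spells out as u4 * u2 * u1 * u3


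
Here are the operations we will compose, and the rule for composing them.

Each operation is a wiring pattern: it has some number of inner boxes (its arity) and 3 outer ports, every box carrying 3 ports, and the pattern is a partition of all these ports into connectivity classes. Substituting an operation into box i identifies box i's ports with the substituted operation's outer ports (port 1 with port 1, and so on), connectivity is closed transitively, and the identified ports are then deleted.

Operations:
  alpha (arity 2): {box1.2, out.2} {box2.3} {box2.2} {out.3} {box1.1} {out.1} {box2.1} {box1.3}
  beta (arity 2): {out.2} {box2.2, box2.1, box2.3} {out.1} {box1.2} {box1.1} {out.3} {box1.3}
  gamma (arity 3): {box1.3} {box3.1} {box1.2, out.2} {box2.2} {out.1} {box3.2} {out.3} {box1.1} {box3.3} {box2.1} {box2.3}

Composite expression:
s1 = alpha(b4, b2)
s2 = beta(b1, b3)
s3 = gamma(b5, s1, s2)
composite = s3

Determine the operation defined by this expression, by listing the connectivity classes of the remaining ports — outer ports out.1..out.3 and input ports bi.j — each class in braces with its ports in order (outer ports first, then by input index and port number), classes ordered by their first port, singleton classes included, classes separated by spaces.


{out.1} {out.2, b5.2} {out.3} {b1.1} {b1.2} {b1.3} {b2.1} {b2.2} {b2.3} {b3.1, b3.2, b3.3} {b4.1} {b4.2} {b4.3} {b5.1} {b5.3}


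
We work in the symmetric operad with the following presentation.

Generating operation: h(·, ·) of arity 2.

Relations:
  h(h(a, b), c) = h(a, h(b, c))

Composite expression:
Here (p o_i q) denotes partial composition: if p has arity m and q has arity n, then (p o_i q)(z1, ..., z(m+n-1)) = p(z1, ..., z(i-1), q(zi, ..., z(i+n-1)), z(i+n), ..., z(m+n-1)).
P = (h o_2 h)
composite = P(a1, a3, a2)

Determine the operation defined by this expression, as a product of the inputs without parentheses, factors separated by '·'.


a1 · a3 · a2

Every regrouping of h is equal, so read the a-inputs in written order.
h(a3, a2) reduces to a3 · a2
h(a1, h(a3, a2)) reduces to a1 · a3 · a2


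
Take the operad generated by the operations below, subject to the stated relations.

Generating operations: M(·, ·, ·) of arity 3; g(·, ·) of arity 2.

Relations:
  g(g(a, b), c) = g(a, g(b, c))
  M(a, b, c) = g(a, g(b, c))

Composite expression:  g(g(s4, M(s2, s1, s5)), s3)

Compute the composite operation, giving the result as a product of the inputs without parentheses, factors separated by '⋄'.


s4 ⋄ s2 ⋄ s1 ⋄ s5 ⋄ s3

Key point: g is associative — brackets drop, the s-order remains.
M(s2, s1, s5) unparenthesizes to s2 ⋄ s1 ⋄ s5
g(s4, M(s2, s1, s5)) unparenthesizes to s4 ⋄ s2 ⋄ s1 ⋄ s5
g(g(s4, M(s2, s1, s5)), s3) unparenthesizes to s4 ⋄ s2 ⋄ s1 ⋄ s5 ⋄ s3


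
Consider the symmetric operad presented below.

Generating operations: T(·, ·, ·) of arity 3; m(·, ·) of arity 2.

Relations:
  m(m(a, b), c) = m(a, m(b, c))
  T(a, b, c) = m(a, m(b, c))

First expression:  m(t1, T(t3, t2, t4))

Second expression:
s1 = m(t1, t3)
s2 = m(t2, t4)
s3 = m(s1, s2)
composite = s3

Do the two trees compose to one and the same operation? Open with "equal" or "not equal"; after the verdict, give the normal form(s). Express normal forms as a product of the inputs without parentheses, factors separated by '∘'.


equal — both sides give t1 ∘ t3 ∘ t2 ∘ t4

The first expression reduces to t1 ∘ t3 ∘ t2 ∘ t4
The second expression reduces to t1 ∘ t3 ∘ t2 ∘ t4
The forms coincide; equal.


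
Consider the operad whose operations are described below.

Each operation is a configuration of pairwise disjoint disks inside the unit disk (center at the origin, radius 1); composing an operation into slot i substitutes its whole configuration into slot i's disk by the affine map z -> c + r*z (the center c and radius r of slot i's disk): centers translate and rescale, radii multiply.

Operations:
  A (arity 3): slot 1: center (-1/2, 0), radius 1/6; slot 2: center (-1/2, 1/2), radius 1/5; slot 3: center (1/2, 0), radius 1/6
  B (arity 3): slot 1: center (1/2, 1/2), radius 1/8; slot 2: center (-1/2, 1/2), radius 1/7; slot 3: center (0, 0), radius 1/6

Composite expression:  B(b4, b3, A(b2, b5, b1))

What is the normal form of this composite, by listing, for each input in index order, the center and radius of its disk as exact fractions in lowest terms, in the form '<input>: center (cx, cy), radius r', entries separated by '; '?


b1: center (1/12, 0), radius 1/36; b2: center (-1/12, 0), radius 1/36; b3: center (-1/2, 1/2), radius 1/7; b4: center (1/2, 1/2), radius 1/8; b5: center (-1/12, 1/12), radius 1/30

Below B, radii multiply path by path; the b-disk centers shift.
b4 passes through 1 substitution, ending at center (1/2, 1/2), radius 1/8
b3 passes through 1 substitution, ending at center (-1/2, 1/2), radius 1/7
b2 passes through 2 substitutions, ending at center (-1/12, 0), radius 1/36
b5 passes through 2 substitutions, ending at center (-1/12, 1/12), radius 1/30
b1 passes through 2 substitutions, ending at center (1/12, 0), radius 1/36


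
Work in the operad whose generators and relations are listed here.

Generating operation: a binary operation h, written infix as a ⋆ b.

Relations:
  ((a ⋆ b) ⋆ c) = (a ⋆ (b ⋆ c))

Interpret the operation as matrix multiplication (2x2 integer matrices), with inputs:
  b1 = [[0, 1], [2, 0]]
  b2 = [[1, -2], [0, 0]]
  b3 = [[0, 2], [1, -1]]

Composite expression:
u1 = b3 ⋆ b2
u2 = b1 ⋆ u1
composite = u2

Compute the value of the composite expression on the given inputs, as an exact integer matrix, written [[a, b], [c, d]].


[[1, -2], [0, 0]]


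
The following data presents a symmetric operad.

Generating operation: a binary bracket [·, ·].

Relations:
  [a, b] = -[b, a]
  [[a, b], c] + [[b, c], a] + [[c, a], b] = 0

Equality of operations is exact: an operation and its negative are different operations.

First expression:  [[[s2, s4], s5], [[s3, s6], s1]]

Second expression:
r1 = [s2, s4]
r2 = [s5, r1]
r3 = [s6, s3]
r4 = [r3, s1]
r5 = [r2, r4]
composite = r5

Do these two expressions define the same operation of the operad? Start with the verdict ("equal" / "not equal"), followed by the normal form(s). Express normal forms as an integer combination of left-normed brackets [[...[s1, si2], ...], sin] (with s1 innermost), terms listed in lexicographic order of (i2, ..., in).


equal; both compose to [[[[[s1, s3], s6], s2], s4], s5] - [[[[[s1, s3], s6], s4], s2], s5] - [[[[[s1, s3], s6], s5], s2], s4] + [[[[[s1, s3], s6], s5], s4], s2] - [[[[[s1, s6], s3], s2], s4], s5] + [[[[[s1, s6], s3], s4], s2], s5] + [[[[[s1, s6], s3], s5], s2], s4] - [[[[[s1, s6], s3], s5], s4], s2]


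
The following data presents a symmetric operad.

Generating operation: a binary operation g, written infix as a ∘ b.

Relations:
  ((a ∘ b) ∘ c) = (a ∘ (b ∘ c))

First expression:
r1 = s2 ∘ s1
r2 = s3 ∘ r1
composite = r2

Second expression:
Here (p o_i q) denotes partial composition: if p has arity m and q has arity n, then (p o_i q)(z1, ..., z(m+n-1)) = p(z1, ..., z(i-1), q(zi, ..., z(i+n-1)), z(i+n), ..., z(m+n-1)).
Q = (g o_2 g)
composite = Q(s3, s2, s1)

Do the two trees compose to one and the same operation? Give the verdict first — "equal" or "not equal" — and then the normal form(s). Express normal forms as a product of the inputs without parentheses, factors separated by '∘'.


equal; the common form is s3 ∘ s2 ∘ s1

Normal form of the first expression: s3 ∘ s2 ∘ s1
Normal form of the second expression: s3 ∘ s2 ∘ s1
One common form — equal.


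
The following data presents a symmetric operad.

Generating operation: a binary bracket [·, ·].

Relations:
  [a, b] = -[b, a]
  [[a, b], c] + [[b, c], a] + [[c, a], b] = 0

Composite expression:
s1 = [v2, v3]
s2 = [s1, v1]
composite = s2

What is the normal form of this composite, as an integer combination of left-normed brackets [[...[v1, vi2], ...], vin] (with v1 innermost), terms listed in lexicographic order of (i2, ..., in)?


-[[v1, v2], v3] + [[v1, v3], v2]

Left-normed coefficients sit on the v1-initial expansion words.
Composite bracket: [[v2, v3], v1]
Full expansion: 4 signed words from ab - ba (2^2 = 4).
Coefficients come from the v1-initial words:
  sign of v1v2v3 is -1, so it contributes -[[v1, v2], v3]
  sign of v1v3v2 is +1, so it contributes +[[v1, v3], v2]


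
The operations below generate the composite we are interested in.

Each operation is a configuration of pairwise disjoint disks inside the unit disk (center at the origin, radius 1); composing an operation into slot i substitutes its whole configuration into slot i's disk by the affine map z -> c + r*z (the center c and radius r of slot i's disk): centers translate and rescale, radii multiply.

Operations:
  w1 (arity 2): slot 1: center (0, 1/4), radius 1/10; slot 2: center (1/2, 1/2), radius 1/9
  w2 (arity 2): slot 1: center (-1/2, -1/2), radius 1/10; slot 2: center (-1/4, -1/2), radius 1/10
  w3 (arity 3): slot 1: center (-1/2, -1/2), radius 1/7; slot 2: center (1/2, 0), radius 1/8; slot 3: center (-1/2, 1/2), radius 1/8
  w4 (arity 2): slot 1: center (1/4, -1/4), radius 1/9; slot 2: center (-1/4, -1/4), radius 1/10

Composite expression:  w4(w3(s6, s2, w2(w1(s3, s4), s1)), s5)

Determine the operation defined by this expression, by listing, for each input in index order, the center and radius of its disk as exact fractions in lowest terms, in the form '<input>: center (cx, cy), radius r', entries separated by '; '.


s1: center (55/288, -29/144), radius 1/720; s2: center (11/36, -1/4), radius 1/72; s3: center (3/16, -193/960), radius 1/7200; s4: center (271/1440, -289/1440), radius 1/6480; s5: center (-1/4, -1/4), radius 1/10; s6: center (7/36, -11/36), radius 1/63


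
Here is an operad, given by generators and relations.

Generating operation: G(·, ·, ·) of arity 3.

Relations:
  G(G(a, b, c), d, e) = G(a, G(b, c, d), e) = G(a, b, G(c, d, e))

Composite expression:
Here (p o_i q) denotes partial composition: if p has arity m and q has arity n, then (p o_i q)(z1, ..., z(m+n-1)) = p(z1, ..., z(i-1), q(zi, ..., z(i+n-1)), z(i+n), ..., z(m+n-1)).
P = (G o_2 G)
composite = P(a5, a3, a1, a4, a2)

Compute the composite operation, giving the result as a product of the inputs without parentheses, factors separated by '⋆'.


a5 ⋆ a3 ⋆ a1 ⋆ a4 ⋆ a2

Every regrouping of G is equal, so read the a-inputs in written order.
G(a3, a1, a4) linearizes to a3 ⋆ a1 ⋆ a4
G(a5, G(a3, a1, a4), a2) linearizes to a5 ⋆ a3 ⋆ a1 ⋆ a4 ⋆ a2


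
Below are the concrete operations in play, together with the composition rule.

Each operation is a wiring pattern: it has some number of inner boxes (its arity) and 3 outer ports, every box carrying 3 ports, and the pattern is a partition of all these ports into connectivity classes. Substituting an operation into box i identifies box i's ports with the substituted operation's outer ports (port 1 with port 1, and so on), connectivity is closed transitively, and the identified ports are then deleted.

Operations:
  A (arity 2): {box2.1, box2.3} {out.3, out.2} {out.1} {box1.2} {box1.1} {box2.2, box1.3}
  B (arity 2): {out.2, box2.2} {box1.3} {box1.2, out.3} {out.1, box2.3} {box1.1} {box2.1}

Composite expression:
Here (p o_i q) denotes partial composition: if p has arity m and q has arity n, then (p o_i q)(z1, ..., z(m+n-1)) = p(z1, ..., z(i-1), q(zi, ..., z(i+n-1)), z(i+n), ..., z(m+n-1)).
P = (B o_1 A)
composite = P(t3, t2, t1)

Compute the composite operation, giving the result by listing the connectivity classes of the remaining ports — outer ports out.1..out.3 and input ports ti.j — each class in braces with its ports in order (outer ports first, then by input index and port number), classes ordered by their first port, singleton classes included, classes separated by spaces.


Substituting into B glues patterns; closure does the rest.
stage A: inputs (t3, t2), connectivity {out.1} {out.2, out.3} {t2.1, t2.3} {t2.2, t3.3} {t3.1} {t3.2}, out.j its boundary
stage B: inputs (t3, t2, t1), connectivity {out.1, t1.3} {out.2, t1.2} {out.3} {t1.1} {t2.1, t2.3} {t2.2, t3.3} {t3.1} {t3.2}, out.j its boundary

{out.1, t1.3} {out.2, t1.2} {out.3} {t1.1} {t2.1, t2.3} {t2.2, t3.3} {t3.1} {t3.2}


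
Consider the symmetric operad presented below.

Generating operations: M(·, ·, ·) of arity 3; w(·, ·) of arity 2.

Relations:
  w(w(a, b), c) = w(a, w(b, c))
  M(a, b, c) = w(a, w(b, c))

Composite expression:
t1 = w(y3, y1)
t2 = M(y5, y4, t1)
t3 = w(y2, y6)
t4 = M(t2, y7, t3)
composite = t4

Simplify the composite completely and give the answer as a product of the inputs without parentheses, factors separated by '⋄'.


y5 ⋄ y4 ⋄ y3 ⋄ y1 ⋄ y7 ⋄ y2 ⋄ y6


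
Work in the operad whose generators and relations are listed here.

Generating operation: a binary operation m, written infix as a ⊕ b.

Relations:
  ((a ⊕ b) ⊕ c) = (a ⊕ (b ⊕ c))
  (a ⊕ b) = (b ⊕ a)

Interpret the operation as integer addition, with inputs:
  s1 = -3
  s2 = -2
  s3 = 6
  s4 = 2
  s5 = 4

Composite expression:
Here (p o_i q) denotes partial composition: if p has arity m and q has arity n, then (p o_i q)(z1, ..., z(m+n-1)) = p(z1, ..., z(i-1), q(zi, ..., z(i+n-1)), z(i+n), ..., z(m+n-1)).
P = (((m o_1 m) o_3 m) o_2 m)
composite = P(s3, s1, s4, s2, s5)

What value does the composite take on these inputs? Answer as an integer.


7

(s1 ⊕ s4) = -1
(s3 ⊕ (s1 ⊕ s4)) = 5
(s2 ⊕ s5) = 2
((s3 ⊕ (s1 ⊕ s4)) ⊕ (s2 ⊕ s5)) = 7


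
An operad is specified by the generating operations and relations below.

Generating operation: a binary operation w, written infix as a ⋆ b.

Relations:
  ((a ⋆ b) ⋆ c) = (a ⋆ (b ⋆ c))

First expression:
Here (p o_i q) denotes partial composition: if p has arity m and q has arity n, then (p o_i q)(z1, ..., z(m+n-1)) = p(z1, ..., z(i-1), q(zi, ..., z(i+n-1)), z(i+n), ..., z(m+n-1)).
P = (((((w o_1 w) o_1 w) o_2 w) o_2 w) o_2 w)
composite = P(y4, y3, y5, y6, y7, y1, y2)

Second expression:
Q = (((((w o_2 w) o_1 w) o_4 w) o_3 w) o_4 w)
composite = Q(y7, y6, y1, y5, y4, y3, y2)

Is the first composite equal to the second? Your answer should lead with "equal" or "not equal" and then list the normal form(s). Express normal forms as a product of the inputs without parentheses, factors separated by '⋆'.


Normal form of the first expression: y4 ⋆ y3 ⋆ y5 ⋆ y6 ⋆ y7 ⋆ y1 ⋆ y2
Normal form of the second expression: y7 ⋆ y6 ⋆ y1 ⋆ y5 ⋆ y4 ⋆ y3 ⋆ y2
Different reductions; not equal.

not equal — first y4 ⋆ y3 ⋆ y5 ⋆ y6 ⋆ y7 ⋆ y1 ⋆ y2, second y7 ⋆ y6 ⋆ y1 ⋆ y5 ⋆ y4 ⋆ y3 ⋆ y2
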